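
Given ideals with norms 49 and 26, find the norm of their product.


N(IJ) = N(I) * N(J)
= 49 * 26
= 1274

1274


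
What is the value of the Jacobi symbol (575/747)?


Compute (575/747) via quadratic reciprocity:
  reciprocity: (575/747) -> -(747/575)
  reduce: (172/575)
  pull out 2: (2/575) = +1  (since 575 mod 8 = 7)
  pull out 2: (2/575) = +1  (since 575 mod 8 = 7)
  reciprocity: (43/575) -> -(575/43)
  reduce: (16/43)
  pull out 2: (2/43) = -1  (since 43 mod 8 = 3)
  pull out 2: (2/43) = -1  (since 43 mod 8 = 3)
  pull out 2: (2/43) = -1  (since 43 mod 8 = 3)
  pull out 2: (2/43) = -1  (since 43 mod 8 = 3)
  (1/43) = 1
Product of signs = 1

1


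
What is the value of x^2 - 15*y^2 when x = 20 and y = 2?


x^2 - d*y^2
= 20^2 - 15*2^2
= 400 - 60
= 340

340


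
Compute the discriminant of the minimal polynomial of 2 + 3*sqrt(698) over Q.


The element 2 + 3*sqrt(698) has minimal polynomial:
x^2 - 4*x - 6278
Discriminant = (-4)^2 - 4*(-6278)
= 16 + 25112
= 25128

25128


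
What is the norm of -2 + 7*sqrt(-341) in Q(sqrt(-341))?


N(a + b*sqrt(d)) = a^2 - d*b^2
= (-2)^2 - (-341)*(7)^2
= 4 + 16709
= 16713

16713


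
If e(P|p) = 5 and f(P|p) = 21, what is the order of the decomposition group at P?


|D_P| = e * f
= 5 * 21
= 105

105


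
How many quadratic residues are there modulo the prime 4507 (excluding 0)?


For prime p, the number of non-zero quadratic residues is (p-1)/2.
= (4507-1)/2
= 2253

2253


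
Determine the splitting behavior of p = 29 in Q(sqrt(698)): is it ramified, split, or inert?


K = Q(sqrt(698)). Since d mod 4 = 2, disc(K) = 2792.
Check p | disc: 2792 mod 29 = 8.
p does not divide disc. Compute Legendre symbol (d/p):
2^((29-1)/2) mod 29 = -1
(d/p) = -1, so p is inert: (p) stays prime with e=1, f=2, g=1.
Therefore p is inert.

inert


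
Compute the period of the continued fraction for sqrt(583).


Run the CF algorithm for sqrt(583).
a_0 = floor(sqrt(583)) = 24; set m_0=0, q_0=1.
Recurrence: m' = q*a - m,  q' = (d - m'^2)/q,  a' = floor((a_0 + m')/q').
  step 1: m=24, q=7, a=6
  step 2: m=18, q=37, a=1
  step 3: m=19, q=6, a=7
  step 4: m=23, q=9, a=5
  step 5: m=22, q=11, a=4
  step 6: m=22, q=9, a=5
  step 7: m=23, q=6, a=7
  step 8: m=19, q=37, a=1
  step 9: m=18, q=7, a=6
  step 10: m=24, q=1, a=48
a_10 = 2*a_0 = 48, so the period closes here.
sqrt(583) = [24; 6, 1, 7, 5, 4, 5, 7, 1, 6, 48]
Period length = 10

10


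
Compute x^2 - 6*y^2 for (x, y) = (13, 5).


x^2 - d*y^2
= 13^2 - 6*5^2
= 169 - 150
= 19

19


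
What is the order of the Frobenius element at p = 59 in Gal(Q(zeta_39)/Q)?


The Frobenius at p in Gal(Q(zeta_n)/Q) = (Z/nZ)* is the class of p, so its order is ord_39(59), the smallest k >= 1 with 59^k = 1 mod 39.
n = 39 = 3 * 13, phi(39) = 24; the order divides phi(n).
Divisors of 24: 1, 2, 3, 4, 6, 8, 12, 24
Repeated squaring mod 39: 59^1 = 20, 59^2 = 10, 59^4 = 22, 59^8 = 16, 59^16 = 22
Test divisors in increasing order:
  k=1: 59^1 = 20 mod 39
  k=2: 59^2 = 10 mod 39
  k=3: 59^3 = 10 * 20 = 5 mod 39
  k=4: 59^4 = 22 mod 39
  k=6: 59^6 = 22 * 10 = 25 mod 39
  k=8: 59^8 = 16 mod 39
  k=12: 59^12 = 16 * 22 = 1 mod 39  <- first divisor giving 1
Order = 12

12


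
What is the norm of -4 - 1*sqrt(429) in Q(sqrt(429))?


N(a + b*sqrt(d)) = a^2 - d*b^2
= (-4)^2 - (429)*(-1)^2
= 16 - 429
= -413

-413


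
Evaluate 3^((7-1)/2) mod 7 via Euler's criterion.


p = 7 is prime and the exponent is (p-1)/2 = 3, so by Euler's criterion 3^3 = (3/7) = +1 or -1 mod 7.
Compute by square-and-multiply:
  3 = 2 + 1 (binary 11)
  Repeated squaring mod 7: 3^1 = 3, 3^2 = 2
  3^3 = 3^2 * 3^1 = 2 * 3 mod 7
    2 * 3 = 6 = 6 mod 7
  3^3 = 6 mod 7
Result 6 = p - 1 = -1 mod 7: 3 is a quadratic non-residue mod 7. As a residue in [0, p-1] the value is 6.
3^3 mod 7 = 6

6


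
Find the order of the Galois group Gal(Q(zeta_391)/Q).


|Gal(Q(zeta_391)/Q)| = phi(391)
= 352

352


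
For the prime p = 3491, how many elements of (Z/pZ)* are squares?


For prime p, the number of non-zero quadratic residues is (p-1)/2.
= (3491-1)/2
= 1745

1745


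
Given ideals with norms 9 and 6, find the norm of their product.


N(IJ) = N(I) * N(J)
= 9 * 6
= 54

54


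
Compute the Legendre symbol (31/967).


p = 967 is prime, so compute (31/967) with the reciprocity algorithm (Jacobi-symbol steps: pull out 2s via (2/n), flip via reciprocity, reduce):
  reciprocity: (31/967) -> -(967/31)
  reduce: (6/31)
  pull out 2: (2/31) = +1  (since 31 mod 8 = 7)
  reciprocity: (3/31) -> -(31/3)
  reduce: (1/3)
  (1/3) = 1
Product of signs = 1
(31/967) = 1

1


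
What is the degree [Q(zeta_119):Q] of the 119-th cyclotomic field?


The degree equals Euler's totient phi(119).
119 = 7 * 17
phi(119) = 96

96


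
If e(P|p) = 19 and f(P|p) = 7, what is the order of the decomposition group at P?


|D_P| = e * f
= 19 * 7
= 133

133


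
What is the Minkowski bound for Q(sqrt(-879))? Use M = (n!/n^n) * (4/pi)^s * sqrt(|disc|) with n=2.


d = -879, d mod 4 = 1, so disc(K) = d = -879; |disc(K)| = 879
Imaginary quadratic field, so n = 2, s = r2 = 1, r1 = 0
M = (n!/n^n) * (4/pi)^s * sqrt(|disc(K)|) = (2!/2^2) * (4/pi)^1 * sqrt(879)
= 0.5 * 1.273240 * 29.647934
= 18.8745

18.8745


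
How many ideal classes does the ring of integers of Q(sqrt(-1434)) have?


K = Q(sqrt(-1434)). d mod 4 = 2, so D = disc(K) = 4d = -5736
h(K) equals the number of primitive reduced positive-definite forms (a, b, c) = a*x^2 + b*x*y + c*y^2 with b^2 - 4ac = D,
where reduced means |b| <= a <= c, with b >= 0 whenever |b| = a or a = c, and primitive means gcd(a, b, c) = 1.
Reduced forces 3a^2 <= |D| = 5736, so 1 <= a <= 43; b must have the parity of D, and c = (b^2 - D)/(4a) must be an integer >= a.
Enumerate a = 1..43, b in [-a, a]:
  a=1: (1, 0, 1434)  [1]
  a=2: (2, 0, 717)  [1]
  a=3: (3, 0, 478)  [1]
  a=4: none
  a=5: (5, -2, 287), (5, 2, 287)  [2]
  a=6: (6, 0, 239)  [1]
  a=7: (7, -2, 205), (7, 2, 205)  [2]
  a=8..9: none
  a=10: (10, -8, 145), (10, 8, 145)  [2]
  a=11..12: none
  a=13: (13, -6, 111), (13, 6, 111)  [2]
  a=14: (14, -12, 105), (14, 12, 105)  [2]
  a=15: (15, -12, 98), (15, 12, 98)  [2]
  a=16..20: none
  a=21: (21, -12, 70), (21, 12, 70)  [2]
  a=22..24: none
  a=25: (25, -8, 58), (25, 8, 58)  [2]
  a=26: (26, -20, 59), (26, 20, 59)  [2]
  a=27..28: none
  a=29: (29, -8, 50), (29, 8, 50)  [2]
  a=30: (30, -12, 49), (30, 12, 49)  [2]
  a=31..34: none
  a=35: (35, -12, 42), (35, -2, 41), (35, 2, 41), (35, 12, 42)  [4]
  a=36: none
  a=37: (37, -6, 39), (37, 6, 39)  [2]
  a=38..43: none
Total reduced forms: 1 + 1 + 1 + 2 + 1 + 2 + 2 + 2 + 2 + 2 + 2 + 2 + 2 + 2 + 2 + 4 + 2 = 32
h = 32

32


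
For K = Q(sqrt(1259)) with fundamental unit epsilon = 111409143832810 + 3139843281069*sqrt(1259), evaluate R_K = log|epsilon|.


epsilon = 111409143832810 + 3139843281069*sqrt(1259)
= 2.2282e+14
R = ln(2.2282e+14)
= 33.0374

33.0374


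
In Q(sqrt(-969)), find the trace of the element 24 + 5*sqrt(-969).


Tr(a + b*sqrt(d)) = (a + b*sqrt(d)) + (a - b*sqrt(d)) = 2a
= 2 * (24)
= 48

48


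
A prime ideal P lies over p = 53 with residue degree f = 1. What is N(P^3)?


N(P^a) = p^(a*f)
= 53^(3*1)
= 53^3
= 148877

148877


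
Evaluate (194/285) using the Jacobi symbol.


Compute (194/285) via quadratic reciprocity:
  pull out 2: (2/285) = -1  (since 285 mod 8 = 5)
  reciprocity: (97/285) -> +(285/97)
  reduce: (91/97)
  reciprocity: (91/97) -> +(97/91)
  reduce: (6/91)
  pull out 2: (2/91) = -1  (since 91 mod 8 = 3)
  reciprocity: (3/91) -> -(91/3)
  reduce: (1/3)
  (1/3) = 1
Product of signs = -1

-1


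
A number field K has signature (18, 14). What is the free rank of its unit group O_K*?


By Dirichlet's unit theorem:
rank = r1 + r2 - 1
= 18 + 14 - 1
= 31

31


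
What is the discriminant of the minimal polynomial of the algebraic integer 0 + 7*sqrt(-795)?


The element 0 + 7*sqrt(-795) has minimal polynomial:
x^2 + 0*x + 38955
Discriminant = (0)^2 - 4*(38955)
= 0 - 155820
= -155820

-155820


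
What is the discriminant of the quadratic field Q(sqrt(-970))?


For K = Q(sqrt(d)) with d squarefree: disc(K) = d if d = 1 mod 4, and disc(K) = 4d if d = 2 or 3 mod 4.
Here d = -970, and d mod 4 = 2.
d = 2 mod 4, not 1 (O_K = Z[sqrt(d)]), so disc(K) = 4d = 4 * (-970) = -3880

-3880


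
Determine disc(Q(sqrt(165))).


For K = Q(sqrt(d)) with d squarefree: disc(K) = d if d = 1 mod 4, and disc(K) = 4d if d = 2 or 3 mod 4.
Here d = 165, and d mod 4 = 1.
d = 1 mod 4 (O_K = Z[(1+sqrt(d))/2]), so disc(K) = d = 165

165


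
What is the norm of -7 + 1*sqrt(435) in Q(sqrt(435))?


N(a + b*sqrt(d)) = a^2 - d*b^2
= (-7)^2 - (435)*(1)^2
= 49 - 435
= -386

-386


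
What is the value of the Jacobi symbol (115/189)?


Compute (115/189) via quadratic reciprocity:
  reciprocity: (115/189) -> +(189/115)
  reduce: (74/115)
  pull out 2: (2/115) = -1  (since 115 mod 8 = 3)
  reciprocity: (37/115) -> +(115/37)
  reduce: (4/37)
  pull out 2: (2/37) = -1  (since 37 mod 8 = 5)
  pull out 2: (2/37) = -1  (since 37 mod 8 = 5)
  (1/37) = 1
Product of signs = -1

-1


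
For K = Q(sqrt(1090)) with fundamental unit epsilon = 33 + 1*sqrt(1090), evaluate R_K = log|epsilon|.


epsilon = 33 + 1*sqrt(1090)
= 66.0151
R = ln(66.0151)
= 4.1899

4.1899


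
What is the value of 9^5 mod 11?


p = 11 is prime and the exponent is (p-1)/2 = 5, so by Euler's criterion 9^5 = (9/11) = +1 or -1 mod 11.
Compute by square-and-multiply:
  5 = 4 + 1 (binary 101)
  Repeated squaring mod 11: 9^1 = 9, 9^2 = 4, 9^4 = 5
  9^5 = 9^4 * 9^1 = 5 * 9 mod 11
    5 * 9 = 45 = 1 mod 11
  9^5 = 1 mod 11
Result 1: 9 is a quadratic residue mod 11.
9^5 mod 11 = 1

1


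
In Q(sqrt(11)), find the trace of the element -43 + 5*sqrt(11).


Tr(a + b*sqrt(d)) = (a + b*sqrt(d)) + (a - b*sqrt(d)) = 2a
= 2 * (-43)
= -86

-86


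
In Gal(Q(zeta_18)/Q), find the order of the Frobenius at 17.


The Frobenius at p in Gal(Q(zeta_n)/Q) = (Z/nZ)* is the class of p, so its order is ord_18(17), the smallest k >= 1 with 17^k = 1 mod 18.
n = 18 = 2 * 3^2, phi(18) = 6; the order divides phi(n).
Divisors of 6: 1, 2, 3, 6
Repeated squaring mod 18: 17^1 = 17, 17^2 = 1, 17^4 = 1
Test divisors in increasing order:
  k=1: 17^1 = 17 mod 18
  k=2: 17^2 = 1 mod 18  <- first divisor giving 1
Order = 2

2


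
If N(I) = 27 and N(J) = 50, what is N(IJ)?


N(IJ) = N(I) * N(J)
= 27 * 50
= 1350

1350


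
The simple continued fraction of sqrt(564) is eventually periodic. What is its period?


Run the CF algorithm for sqrt(564).
a_0 = floor(sqrt(564)) = 23; set m_0=0, q_0=1.
Recurrence: m' = q*a - m,  q' = (d - m'^2)/q,  a' = floor((a_0 + m')/q').
  step 1: m=23, q=35, a=1
  step 2: m=12, q=12, a=2
  step 3: m=12, q=35, a=1
  step 4: m=23, q=1, a=46
a_4 = 2*a_0 = 46, so the period closes here.
sqrt(564) = [23; 1, 2, 1, 46]
Period length = 4

4


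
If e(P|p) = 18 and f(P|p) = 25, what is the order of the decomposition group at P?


|D_P| = e * f
= 18 * 25
= 450

450


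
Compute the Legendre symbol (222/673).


p = 673 is prime, so compute (222/673) with the reciprocity algorithm (Jacobi-symbol steps: pull out 2s via (2/n), flip via reciprocity, reduce):
  pull out 2: (2/673) = +1  (since 673 mod 8 = 1)
  reciprocity: (111/673) -> +(673/111)
  reduce: (7/111)
  reciprocity: (7/111) -> -(111/7)
  reduce: (6/7)
  pull out 2: (2/7) = +1  (since 7 mod 8 = 7)
  reciprocity: (3/7) -> -(7/3)
  reduce: (1/3)
  (1/3) = 1
Product of signs = 1
(222/673) = 1

1


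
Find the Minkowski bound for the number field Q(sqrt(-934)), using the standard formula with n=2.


d = -934, d mod 4 = 2, so disc(K) = 4d = -3736; |disc(K)| = 3736
Imaginary quadratic field, so n = 2, s = r2 = 1, r1 = 0
M = (n!/n^n) * (4/pi)^s * sqrt(|disc(K)|) = (2!/2^2) * (4/pi)^1 * sqrt(3736)
= 0.5 * 1.273240 * 61.122827
= 38.9120

38.9120


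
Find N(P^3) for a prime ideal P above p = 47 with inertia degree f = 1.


N(P^a) = p^(a*f)
= 47^(3*1)
= 47^3
= 103823

103823


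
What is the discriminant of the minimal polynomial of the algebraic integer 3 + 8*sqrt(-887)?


The element 3 + 8*sqrt(-887) has minimal polynomial:
x^2 - 6*x + 56777
Discriminant = (-6)^2 - 4*(56777)
= 36 - 227108
= -227072

-227072


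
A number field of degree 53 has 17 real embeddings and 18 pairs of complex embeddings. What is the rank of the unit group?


By Dirichlet's unit theorem:
rank = r1 + r2 - 1
= 17 + 18 - 1
= 34

34


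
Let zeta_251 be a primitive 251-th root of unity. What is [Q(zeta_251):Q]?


The degree equals Euler's totient phi(251).
251 = 251
phi(251) = 250

250


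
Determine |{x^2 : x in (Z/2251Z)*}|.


For prime p, the number of non-zero quadratic residues is (p-1)/2.
= (2251-1)/2
= 1125

1125


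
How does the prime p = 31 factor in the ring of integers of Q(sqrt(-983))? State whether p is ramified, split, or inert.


K = Q(sqrt(-983)). Since d mod 4 = 1, disc(K) = -983.
Check p | disc: -983 mod 31 = 9.
p does not divide disc. Compute Legendre symbol (d/p):
9^((31-1)/2) mod 31 = 1
(d/p) = 1, so p splits: (p) = P*P' with e=1, f=1, g=2.
Therefore p is split.

split


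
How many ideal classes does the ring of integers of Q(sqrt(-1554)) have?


K = Q(sqrt(-1554)). d mod 4 = 2, so D = disc(K) = 4d = -6216
h(K) equals the number of primitive reduced positive-definite forms (a, b, c) = a*x^2 + b*x*y + c*y^2 with b^2 - 4ac = D,
where reduced means |b| <= a <= c, with b >= 0 whenever |b| = a or a = c, and primitive means gcd(a, b, c) = 1.
Reduced forces 3a^2 <= |D| = 6216, so 1 <= a <= 45; b must have the parity of D, and c = (b^2 - D)/(4a) must be an integer >= a.
Enumerate a = 1..45, b in [-a, a]:
  a=1: (1, 0, 1554)  [1]
  a=2: (2, 0, 777)  [1]
  a=3: (3, 0, 518)  [1]
  a=4: none
  a=5: (5, -2, 311), (5, 2, 311)  [2]
  a=6: (6, 0, 259)  [1]
  a=7: (7, 0, 222)  [1]
  a=8..9: none
  a=10: (10, -8, 157), (10, 8, 157)  [2]
  a=11..13: none
  a=14: (14, 0, 111)  [1]
  a=15: (15, -12, 106), (15, 12, 106)  [2]
  a=16..18: none
  a=19: (19, -4, 82), (19, 4, 82)  [2]
  a=20: none
  a=21: (21, 0, 74)  [1]
  a=22..24: none
  a=25: (25, -22, 67), (25, 22, 67)  [2]
  a=26..29: none
  a=30: (30, -12, 53), (30, 12, 53)  [2]
  a=31..34: none
  a=35: (35, -28, 50), (35, 28, 50)  [2]
  a=36: none
  a=37: (37, 0, 42)  [1]
  a=38: (38, -4, 41), (38, 4, 41)  [2]
  a=39..45: none
Total reduced forms: 1 + 1 + 1 + 2 + 1 + 1 + 2 + 1 + 2 + 2 + 1 + 2 + 2 + 2 + 1 + 2 = 24
h = 24

24


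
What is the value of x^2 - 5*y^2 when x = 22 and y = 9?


x^2 - d*y^2
= 22^2 - 5*9^2
= 484 - 405
= 79

79


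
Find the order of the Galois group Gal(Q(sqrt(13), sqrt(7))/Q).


The 2 square roots of distinct primes are multiplicatively independent over Q,
so [K:Q] = 2^2 and Gal(K/Q) is isomorphic to (Z/2Z)^2.
|Gal| = 2^2 = 4

4


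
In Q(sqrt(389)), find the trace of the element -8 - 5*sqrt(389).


Tr(a + b*sqrt(d)) = (a + b*sqrt(d)) + (a - b*sqrt(d)) = 2a
= 2 * (-8)
= -16

-16


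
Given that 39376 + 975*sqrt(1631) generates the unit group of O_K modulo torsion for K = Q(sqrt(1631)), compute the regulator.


epsilon = 39376 + 975*sqrt(1631)
= 78752.0000
R = ln(78752.0000)
= 11.2741

11.2741


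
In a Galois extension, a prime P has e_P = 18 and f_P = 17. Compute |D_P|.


|D_P| = e * f
= 18 * 17
= 306

306


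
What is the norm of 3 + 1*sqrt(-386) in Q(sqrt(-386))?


N(a + b*sqrt(d)) = a^2 - d*b^2
= (3)^2 - (-386)*(1)^2
= 9 + 386
= 395

395


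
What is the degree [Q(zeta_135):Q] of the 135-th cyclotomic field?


The degree equals Euler's totient phi(135).
135 = 3^3 * 5
phi(135) = 72

72


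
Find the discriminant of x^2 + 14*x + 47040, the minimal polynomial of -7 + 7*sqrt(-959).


The element -7 + 7*sqrt(-959) has minimal polynomial:
x^2 + 14*x + 47040
Discriminant = (14)^2 - 4*(47040)
= 196 - 188160
= -187964

-187964


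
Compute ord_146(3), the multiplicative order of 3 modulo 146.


We want ord_146(3), the smallest k >= 1 with 3^k = 1 mod 146.
n = 146 = 2 * 73, phi(146) = 72; the order divides phi(n).
Divisors of 72: 1, 2, 3, 4, 6, 8, 9, 12, 18, 24, 36, 72
Repeated squaring mod 146: 3^1 = 3, 3^2 = 9, 3^4 = 81, 3^8 = 137, 3^16 = 81, 3^32 = 137, 3^64 = 81
Test divisors in increasing order:
  k=1: 3^1 = 3 mod 146
  k=2: 3^2 = 9 mod 146
  k=3: 3^3 = 9 * 3 = 27 mod 146
  k=4: 3^4 = 81 mod 146
  k=6: 3^6 = 81 * 9 = 145 mod 146
  k=8: 3^8 = 137 mod 146
  k=9: 3^9 = 137 * 3 = 119 mod 146
  k=12: 3^12 = 137 * 81 = 1 mod 146  <- first divisor giving 1
Order = 12

12


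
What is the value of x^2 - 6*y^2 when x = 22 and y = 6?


x^2 - d*y^2
= 22^2 - 6*6^2
= 484 - 216
= 268

268


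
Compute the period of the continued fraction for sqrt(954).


Run the CF algorithm for sqrt(954).
a_0 = floor(sqrt(954)) = 30; set m_0=0, q_0=1.
Recurrence: m' = q*a - m,  q' = (d - m'^2)/q,  a' = floor((a_0 + m')/q').
  step 1: m=30, q=54, a=1
  step 2: m=24, q=7, a=7
  step 3: m=25, q=47, a=1
  step 4: m=22, q=10, a=5
  step 5: m=28, q=17, a=3
  step 6: m=23, q=25, a=2
  step 7: m=27, q=9, a=6
  step 8: m=27, q=25, a=2
  step 9: m=23, q=17, a=3
  step 10: m=28, q=10, a=5
  step 11: m=22, q=47, a=1
  step 12: m=25, q=7, a=7
  step 13: m=24, q=54, a=1
  step 14: m=30, q=1, a=60
a_14 = 2*a_0 = 60, so the period closes here.
sqrt(954) = [30; 1, 7, 1, 5, 3, 2, 6, 2, 3, 5, 1, 7, 1, 60]
Period length = 14

14


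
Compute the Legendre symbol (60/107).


p = 107 is prime, so compute (60/107) with the reciprocity algorithm (Jacobi-symbol steps: pull out 2s via (2/n), flip via reciprocity, reduce):
  pull out 2: (2/107) = -1  (since 107 mod 8 = 3)
  pull out 2: (2/107) = -1  (since 107 mod 8 = 3)
  reciprocity: (15/107) -> -(107/15)
  reduce: (2/15)
  pull out 2: (2/15) = +1  (since 15 mod 8 = 7)
  (1/15) = 1
Product of signs = -1
(60/107) = -1

-1


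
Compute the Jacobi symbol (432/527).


Compute (432/527) via quadratic reciprocity:
  pull out 2: (2/527) = +1  (since 527 mod 8 = 7)
  pull out 2: (2/527) = +1  (since 527 mod 8 = 7)
  pull out 2: (2/527) = +1  (since 527 mod 8 = 7)
  pull out 2: (2/527) = +1  (since 527 mod 8 = 7)
  reciprocity: (27/527) -> -(527/27)
  reduce: (14/27)
  pull out 2: (2/27) = -1  (since 27 mod 8 = 3)
  reciprocity: (7/27) -> -(27/7)
  reduce: (6/7)
  pull out 2: (2/7) = +1  (since 7 mod 8 = 7)
  reciprocity: (3/7) -> -(7/3)
  reduce: (1/3)
  (1/3) = 1
Product of signs = 1

1


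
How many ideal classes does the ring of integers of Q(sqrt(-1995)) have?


K = Q(sqrt(-1995)). d mod 4 = 1, so D = disc(K) = d = -1995
h(K) equals the number of primitive reduced positive-definite forms (a, b, c) = a*x^2 + b*x*y + c*y^2 with b^2 - 4ac = D,
where reduced means |b| <= a <= c, with b >= 0 whenever |b| = a or a = c, and primitive means gcd(a, b, c) = 1.
Reduced forces 3a^2 <= |D| = 1995, so 1 <= a <= 25; b must have the parity of D, and c = (b^2 - D)/(4a) must be an integer >= a.
Enumerate a = 1..25, b in [-a, a]:
  a=1: (1, 1, 499)  [1]
  a=2: none
  a=3: (3, 3, 167)  [1]
  a=4: none
  a=5: (5, 5, 101)  [1]
  a=6: none
  a=7: (7, 7, 73)  [1]
  a=8..14: none
  a=15: (15, 15, 37)  [1]
  a=16..18: none
  a=19: (19, 19, 31)  [1]
  a=20: none
  a=21: (21, 21, 29)  [1]
  a=22: none
  a=23: (23, 11, 23)  [1]
  a=24..25: none
Total reduced forms: 1 + 1 + 1 + 1 + 1 + 1 + 1 + 1 = 8
h = 8

8


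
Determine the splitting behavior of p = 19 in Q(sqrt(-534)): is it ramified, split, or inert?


K = Q(sqrt(-534)). Since d mod 4 = 2, disc(K) = -2136.
Check p | disc: -2136 mod 19 = 11.
p does not divide disc. Compute Legendre symbol (d/p):
17^((19-1)/2) mod 19 = 1
(d/p) = 1, so p splits: (p) = P*P' with e=1, f=1, g=2.
Therefore p is split.

split


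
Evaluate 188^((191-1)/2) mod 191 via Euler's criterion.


p = 191 is prime and the exponent is (p-1)/2 = 95, so by Euler's criterion 188^95 = (188/191) = +1 or -1 mod 191.
Compute by square-and-multiply:
  95 = 64 + 16 + 8 + 4 + 2 + 1 (binary 1011111)
  Repeated squaring mod 191: 188^1 = 188, 188^2 = 9, 188^4 = 81, 188^8 = 67, 188^16 = 96, 188^32 = 48, 188^64 = 12
  188^95 = 188^64 * 188^16 * 188^8 * 188^4 * 188^2 * 188^1 = 12 * 96 * 67 * 81 * 9 * 188 mod 191
    12 * 96 = 1152 = 6 mod 191
    6 * 67 = 402 = 20 mod 191
    20 * 81 = 1620 = 92 mod 191
    92 * 9 = 828 = 64 mod 191
    64 * 188 = 12032 = 190 mod 191
  188^95 = 190 mod 191
Result 190 = p - 1 = -1 mod 191: 188 is a quadratic non-residue mod 191. As a residue in [0, p-1] the value is 190.
188^95 mod 191 = 190

190


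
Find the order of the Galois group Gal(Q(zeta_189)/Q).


|Gal(Q(zeta_189)/Q)| = phi(189)
= 108

108


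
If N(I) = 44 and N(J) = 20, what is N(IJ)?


N(IJ) = N(I) * N(J)
= 44 * 20
= 880

880


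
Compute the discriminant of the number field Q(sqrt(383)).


For K = Q(sqrt(d)) with d squarefree: disc(K) = d if d = 1 mod 4, and disc(K) = 4d if d = 2 or 3 mod 4.
Here d = 383, and d mod 4 = 3.
d = 3 mod 4, not 1 (O_K = Z[sqrt(d)]), so disc(K) = 4d = 4 * (383) = 1532

1532


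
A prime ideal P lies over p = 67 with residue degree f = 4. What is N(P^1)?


N(P^a) = p^(a*f)
= 67^(1*4)
= 67^4
= 20151121

20151121


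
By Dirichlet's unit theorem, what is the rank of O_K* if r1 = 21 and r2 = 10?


By Dirichlet's unit theorem:
rank = r1 + r2 - 1
= 21 + 10 - 1
= 30

30


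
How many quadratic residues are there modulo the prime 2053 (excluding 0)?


For prime p, the number of non-zero quadratic residues is (p-1)/2.
= (2053-1)/2
= 1026

1026


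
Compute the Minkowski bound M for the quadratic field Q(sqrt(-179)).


d = -179, d mod 4 = 1, so disc(K) = d = -179; |disc(K)| = 179
Imaginary quadratic field, so n = 2, s = r2 = 1, r1 = 0
M = (n!/n^n) * (4/pi)^s * sqrt(|disc(K)|) = (2!/2^2) * (4/pi)^1 * sqrt(179)
= 0.5 * 1.273240 * 13.379088
= 8.5174

8.5174


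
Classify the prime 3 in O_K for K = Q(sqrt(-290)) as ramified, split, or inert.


K = Q(sqrt(-290)). Since d mod 4 = 2, disc(K) = -1160.
Check p | disc: -1160 mod 3 = 1.
p does not divide disc. Compute Legendre symbol (d/p):
1^((3-1)/2) mod 3 = 1
(d/p) = 1, so p splits: (p) = P*P' with e=1, f=1, g=2.
Therefore p is split.

split


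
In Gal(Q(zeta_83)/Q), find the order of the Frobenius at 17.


The Frobenius at p in Gal(Q(zeta_n)/Q) = (Z/nZ)* is the class of p, so its order is ord_83(17), the smallest k >= 1 with 17^k = 1 mod 83.
n = 83 = 83, phi(83) = 82; the order divides phi(n).
Divisors of 82: 1, 2, 41, 82
Repeated squaring mod 83: 17^1 = 17, 17^2 = 40, 17^4 = 23, 17^8 = 31, 17^16 = 48, 17^32 = 63, 17^64 = 68
Test divisors in increasing order:
  k=1: 17^1 = 17 mod 83
  k=2: 17^2 = 40 mod 83
  k=41: 17^41 = 63 * 31 * 17 = 1 mod 83  <- first divisor giving 1
Order = 41

41


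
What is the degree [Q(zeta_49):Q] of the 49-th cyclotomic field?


The degree equals Euler's totient phi(49).
49 = 7^2
phi(49) = 42

42


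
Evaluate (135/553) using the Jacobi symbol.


Compute (135/553) via quadratic reciprocity:
  reciprocity: (135/553) -> +(553/135)
  reduce: (13/135)
  reciprocity: (13/135) -> +(135/13)
  reduce: (5/13)
  reciprocity: (5/13) -> +(13/5)
  reduce: (3/5)
  reciprocity: (3/5) -> +(5/3)
  reduce: (2/3)
  pull out 2: (2/3) = -1  (since 3 mod 8 = 3)
  (1/3) = 1
Product of signs = -1

-1


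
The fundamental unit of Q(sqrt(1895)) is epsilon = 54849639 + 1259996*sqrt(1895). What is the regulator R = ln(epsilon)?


epsilon = 54849639 + 1259996*sqrt(1895)
= 1.0970e+08
R = ln(1.0970e+08)
= 18.5133

18.5133


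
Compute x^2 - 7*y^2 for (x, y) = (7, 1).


x^2 - d*y^2
= 7^2 - 7*1^2
= 49 - 7
= 42

42


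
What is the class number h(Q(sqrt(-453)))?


K = Q(sqrt(-453)). d mod 4 = 3, so D = disc(K) = 4d = -1812
h(K) equals the number of primitive reduced positive-definite forms (a, b, c) = a*x^2 + b*x*y + c*y^2 with b^2 - 4ac = D,
where reduced means |b| <= a <= c, with b >= 0 whenever |b| = a or a = c, and primitive means gcd(a, b, c) = 1.
Reduced forces 3a^2 <= |D| = 1812, so 1 <= a <= 24; b must have the parity of D, and c = (b^2 - D)/(4a) must be an integer >= a.
Enumerate a = 1..24, b in [-a, a]:
  a=1: (1, 0, 453)  [1]
  a=2: (2, 2, 227)  [1]
  a=3: (3, 0, 151)  [1]
  a=4..5: none
  a=6: (6, 6, 77)  [1]
  a=7: (7, -6, 66), (7, 6, 66)  [2]
  a=8..10: none
  a=11: (11, -6, 42), (11, 6, 42)  [2]
  a=12..13: none
  a=14: (14, -6, 33), (14, 6, 33)  [2]
  a=15..20: none
  a=21: (21, -6, 22), (21, 6, 22)  [2]
  a=22..24: none
Total reduced forms: 1 + 1 + 1 + 1 + 2 + 2 + 2 + 2 = 12
h = 12

12


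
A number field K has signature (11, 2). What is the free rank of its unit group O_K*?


By Dirichlet's unit theorem:
rank = r1 + r2 - 1
= 11 + 2 - 1
= 12

12


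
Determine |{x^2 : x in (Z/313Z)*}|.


For prime p, the number of non-zero quadratic residues is (p-1)/2.
= (313-1)/2
= 156

156


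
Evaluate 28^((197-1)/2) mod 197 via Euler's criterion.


p = 197 is prime and the exponent is (p-1)/2 = 98, so by Euler's criterion 28^98 = (28/197) = +1 or -1 mod 197.
Compute by square-and-multiply:
  98 = 64 + 32 + 2 (binary 1100010)
  Repeated squaring mod 197: 28^1 = 28, 28^2 = 193, 28^4 = 16, 28^8 = 59, 28^16 = 132, 28^32 = 88, 28^64 = 61
  28^98 = 28^64 * 28^32 * 28^2 = 61 * 88 * 193 mod 197
    61 * 88 = 5368 = 49 mod 197
    49 * 193 = 9457 = 1 mod 197
  28^98 = 1 mod 197
Result 1: 28 is a quadratic residue mod 197.
28^98 mod 197 = 1

1


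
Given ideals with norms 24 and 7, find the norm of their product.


N(IJ) = N(I) * N(J)
= 24 * 7
= 168

168


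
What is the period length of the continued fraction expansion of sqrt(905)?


Run the CF algorithm for sqrt(905).
a_0 = floor(sqrt(905)) = 30; set m_0=0, q_0=1.
Recurrence: m' = q*a - m,  q' = (d - m'^2)/q,  a' = floor((a_0 + m')/q').
  step 1: m=30, q=5, a=12
  step 2: m=30, q=1, a=60
a_2 = 2*a_0 = 60, so the period closes here.
sqrt(905) = [30; 12, 60]
Period length = 2

2


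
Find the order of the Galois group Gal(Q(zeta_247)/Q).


|Gal(Q(zeta_247)/Q)| = phi(247)
= 216

216


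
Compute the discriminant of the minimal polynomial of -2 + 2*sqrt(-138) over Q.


The element -2 + 2*sqrt(-138) has minimal polynomial:
x^2 + 4*x + 556
Discriminant = (4)^2 - 4*(556)
= 16 - 2224
= -2208

-2208


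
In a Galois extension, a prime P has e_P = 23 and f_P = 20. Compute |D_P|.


|D_P| = e * f
= 23 * 20
= 460

460


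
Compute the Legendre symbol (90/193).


p = 193 is prime, so compute (90/193) with the reciprocity algorithm (Jacobi-symbol steps: pull out 2s via (2/n), flip via reciprocity, reduce):
  pull out 2: (2/193) = +1  (since 193 mod 8 = 1)
  reciprocity: (45/193) -> +(193/45)
  reduce: (13/45)
  reciprocity: (13/45) -> +(45/13)
  reduce: (6/13)
  pull out 2: (2/13) = -1  (since 13 mod 8 = 5)
  reciprocity: (3/13) -> +(13/3)
  reduce: (1/3)
  (1/3) = 1
Product of signs = -1
(90/193) = -1

-1


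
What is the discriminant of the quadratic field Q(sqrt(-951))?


For K = Q(sqrt(d)) with d squarefree: disc(K) = d if d = 1 mod 4, and disc(K) = 4d if d = 2 or 3 mod 4.
Here d = -951, and d mod 4 = 1.
d = 1 mod 4 (O_K = Z[(1+sqrt(d))/2]), so disc(K) = d = -951

-951


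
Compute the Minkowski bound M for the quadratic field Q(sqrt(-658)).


d = -658, d mod 4 = 2, so disc(K) = 4d = -2632; |disc(K)| = 2632
Imaginary quadratic field, so n = 2, s = r2 = 1, r1 = 0
M = (n!/n^n) * (4/pi)^s * sqrt(|disc(K)|) = (2!/2^2) * (4/pi)^1 * sqrt(2632)
= 0.5 * 1.273240 * 51.303021
= 32.6605

32.6605


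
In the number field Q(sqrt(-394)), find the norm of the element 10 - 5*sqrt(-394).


N(a + b*sqrt(d)) = a^2 - d*b^2
= (10)^2 - (-394)*(-5)^2
= 100 + 9850
= 9950

9950


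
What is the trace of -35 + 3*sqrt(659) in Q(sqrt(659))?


Tr(a + b*sqrt(d)) = (a + b*sqrt(d)) + (a - b*sqrt(d)) = 2a
= 2 * (-35)
= -70

-70


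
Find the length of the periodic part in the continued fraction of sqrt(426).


Run the CF algorithm for sqrt(426).
a_0 = floor(sqrt(426)) = 20; set m_0=0, q_0=1.
Recurrence: m' = q*a - m,  q' = (d - m'^2)/q,  a' = floor((a_0 + m')/q').
  step 1: m=20, q=26, a=1
  step 2: m=6, q=15, a=1
  step 3: m=9, q=23, a=1
  step 4: m=14, q=10, a=3
  step 5: m=16, q=17, a=2
  step 6: m=18, q=6, a=6
  step 7: m=18, q=17, a=2
  step 8: m=16, q=10, a=3
  step 9: m=14, q=23, a=1
  step 10: m=9, q=15, a=1
  step 11: m=6, q=26, a=1
  step 12: m=20, q=1, a=40
a_12 = 2*a_0 = 40, so the period closes here.
sqrt(426) = [20; 1, 1, 1, 3, 2, 6, 2, 3, 1, 1, 1, 40]
Period length = 12

12


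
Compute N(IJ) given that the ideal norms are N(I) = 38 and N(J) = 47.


N(IJ) = N(I) * N(J)
= 38 * 47
= 1786

1786


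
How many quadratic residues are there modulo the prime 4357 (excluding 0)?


For prime p, the number of non-zero quadratic residues is (p-1)/2.
= (4357-1)/2
= 2178

2178


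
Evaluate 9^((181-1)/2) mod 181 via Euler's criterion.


p = 181 is prime and the exponent is (p-1)/2 = 90, so by Euler's criterion 9^90 = (9/181) = +1 or -1 mod 181.
Compute by square-and-multiply:
  90 = 64 + 16 + 8 + 2 (binary 1011010)
  Repeated squaring mod 181: 9^1 = 9, 9^2 = 81, 9^4 = 45, 9^8 = 34, 9^16 = 70, 9^32 = 13, 9^64 = 169
  9^90 = 9^64 * 9^16 * 9^8 * 9^2 = 169 * 70 * 34 * 81 mod 181
    169 * 70 = 11830 = 65 mod 181
    65 * 34 = 2210 = 38 mod 181
    38 * 81 = 3078 = 1 mod 181
  9^90 = 1 mod 181
Result 1: 9 is a quadratic residue mod 181.
9^90 mod 181 = 1

1


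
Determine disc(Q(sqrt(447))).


For K = Q(sqrt(d)) with d squarefree: disc(K) = d if d = 1 mod 4, and disc(K) = 4d if d = 2 or 3 mod 4.
Here d = 447, and d mod 4 = 3.
d = 3 mod 4, not 1 (O_K = Z[sqrt(d)]), so disc(K) = 4d = 4 * (447) = 1788

1788


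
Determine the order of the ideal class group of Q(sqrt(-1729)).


K = Q(sqrt(-1729)). d mod 4 = 3, so D = disc(K) = 4d = -6916
h(K) equals the number of primitive reduced positive-definite forms (a, b, c) = a*x^2 + b*x*y + c*y^2 with b^2 - 4ac = D,
where reduced means |b| <= a <= c, with b >= 0 whenever |b| = a or a = c, and primitive means gcd(a, b, c) = 1.
Reduced forces 3a^2 <= |D| = 6916, so 1 <= a <= 48; b must have the parity of D, and c = (b^2 - D)/(4a) must be an integer >= a.
Enumerate a = 1..48, b in [-a, a]:
  a=1: (1, 0, 1729)  [1]
  a=2: (2, 2, 865)  [1]
  a=3..4: none
  a=5: (5, -2, 346), (5, 2, 346)  [2]
  a=6: none
  a=7: (7, 0, 247)  [1]
  a=8..9: none
  a=10: (10, -2, 173), (10, 2, 173)  [2]
  a=11: (11, -6, 158), (11, 6, 158)  [2]
  a=12: none
  a=13: (13, 0, 133)  [1]
  a=14: (14, 14, 127)  [1]
  a=15..18: none
  a=19: (19, 0, 91)  [1]
  a=20..21: none
  a=22: (22, -6, 79), (22, 6, 79)  [2]
  a=23..24: none
  a=25: (25, -22, 74), (25, 22, 74)  [2]
  a=26: (26, 26, 73)  [1]
  a=27..30: none
  a=31: (31, -20, 59), (31, 20, 59)  [2]
  a=32..34: none
  a=35: (35, -28, 55), (35, 28, 55)  [2]
  a=36: none
  a=37: (37, -22, 50), (37, 22, 50)  [2]
  a=38: (38, 38, 55)  [1]
  a=39..48: none
Total reduced forms: 1 + 1 + 2 + 1 + 2 + 2 + 1 + 1 + 1 + 2 + 2 + 1 + 2 + 2 + 2 + 1 = 24
h = 24

24


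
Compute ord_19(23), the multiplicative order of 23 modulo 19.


We want ord_19(23), the smallest k >= 1 with 23^k = 1 mod 19.
n = 19 = 19, phi(19) = 18; the order divides phi(n).
Divisors of 18: 1, 2, 3, 6, 9, 18
Repeated squaring mod 19: 23^1 = 4, 23^2 = 16, 23^4 = 9, 23^8 = 5, 23^16 = 6
Test divisors in increasing order:
  k=1: 23^1 = 4 mod 19
  k=2: 23^2 = 16 mod 19
  k=3: 23^3 = 16 * 4 = 7 mod 19
  k=6: 23^6 = 9 * 16 = 11 mod 19
  k=9: 23^9 = 5 * 4 = 1 mod 19  <- first divisor giving 1
Order = 9

9


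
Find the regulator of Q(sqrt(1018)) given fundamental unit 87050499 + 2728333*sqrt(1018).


epsilon = 87050499 + 2728333*sqrt(1018)
= 1.7410e+08
R = ln(1.7410e+08)
= 18.9751

18.9751


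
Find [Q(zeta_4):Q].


The degree equals Euler's totient phi(4).
4 = 2^2
phi(4) = 2

2


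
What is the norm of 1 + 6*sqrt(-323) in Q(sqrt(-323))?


N(a + b*sqrt(d)) = a^2 - d*b^2
= (1)^2 - (-323)*(6)^2
= 1 + 11628
= 11629

11629


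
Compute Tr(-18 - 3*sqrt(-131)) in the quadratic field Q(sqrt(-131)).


Tr(a + b*sqrt(d)) = (a + b*sqrt(d)) + (a - b*sqrt(d)) = 2a
= 2 * (-18)
= -36

-36


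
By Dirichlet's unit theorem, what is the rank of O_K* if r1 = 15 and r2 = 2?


By Dirichlet's unit theorem:
rank = r1 + r2 - 1
= 15 + 2 - 1
= 16

16


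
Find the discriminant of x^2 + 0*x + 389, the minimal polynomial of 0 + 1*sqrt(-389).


The element 0 + 1*sqrt(-389) has minimal polynomial:
x^2 + 0*x + 389
Discriminant = (0)^2 - 4*(389)
= 0 - 1556
= -1556

-1556


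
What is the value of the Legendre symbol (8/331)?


p = 331 is prime, so compute (8/331) with the reciprocity algorithm (Jacobi-symbol steps: pull out 2s via (2/n), flip via reciprocity, reduce):
  pull out 2: (2/331) = -1  (since 331 mod 8 = 3)
  pull out 2: (2/331) = -1  (since 331 mod 8 = 3)
  pull out 2: (2/331) = -1  (since 331 mod 8 = 3)
  (1/331) = 1
Product of signs = -1
(8/331) = -1

-1


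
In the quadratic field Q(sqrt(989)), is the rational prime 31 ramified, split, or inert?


K = Q(sqrt(989)). Since d mod 4 = 1, disc(K) = 989.
Check p | disc: 989 mod 31 = 28.
p does not divide disc. Compute Legendre symbol (d/p):
28^((31-1)/2) mod 31 = 1
(d/p) = 1, so p splits: (p) = P*P' with e=1, f=1, g=2.
Therefore p is split.

split


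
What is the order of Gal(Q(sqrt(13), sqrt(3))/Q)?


The 2 square roots of distinct primes are multiplicatively independent over Q,
so [K:Q] = 2^2 and Gal(K/Q) is isomorphic to (Z/2Z)^2.
|Gal| = 2^2 = 4

4


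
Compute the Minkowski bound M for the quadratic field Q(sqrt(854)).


d = 854, d mod 4 = 2, so disc(K) = 4d = 3416; |disc(K)| = 3416
Real quadratic field, so n = 2, s = r2 = 0, r1 = 2
M = (n!/n^n) * (4/pi)^s * sqrt(|disc(K)|) = (2!/2^2) * (4/pi)^0 * sqrt(3416)
= 0.5 * 1.000000 * 58.446557
= 29.2233

29.2233


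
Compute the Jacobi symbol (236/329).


Compute (236/329) via quadratic reciprocity:
  pull out 2: (2/329) = +1  (since 329 mod 8 = 1)
  pull out 2: (2/329) = +1  (since 329 mod 8 = 1)
  reciprocity: (59/329) -> +(329/59)
  reduce: (34/59)
  pull out 2: (2/59) = -1  (since 59 mod 8 = 3)
  reciprocity: (17/59) -> +(59/17)
  reduce: (8/17)
  pull out 2: (2/17) = +1  (since 17 mod 8 = 1)
  pull out 2: (2/17) = +1  (since 17 mod 8 = 1)
  pull out 2: (2/17) = +1  (since 17 mod 8 = 1)
  (1/17) = 1
Product of signs = -1

-1


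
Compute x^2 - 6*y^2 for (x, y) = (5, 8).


x^2 - d*y^2
= 5^2 - 6*8^2
= 25 - 384
= -359

-359


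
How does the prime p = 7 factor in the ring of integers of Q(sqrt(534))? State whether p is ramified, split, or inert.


K = Q(sqrt(534)). Since d mod 4 = 2, disc(K) = 2136.
Check p | disc: 2136 mod 7 = 1.
p does not divide disc. Compute Legendre symbol (d/p):
2^((7-1)/2) mod 7 = 1
(d/p) = 1, so p splits: (p) = P*P' with e=1, f=1, g=2.
Therefore p is split.

split


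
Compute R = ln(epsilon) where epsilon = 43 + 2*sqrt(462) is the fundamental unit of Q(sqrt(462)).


epsilon = 43 + 2*sqrt(462)
= 85.9884
R = ln(85.9884)
= 4.4542

4.4542


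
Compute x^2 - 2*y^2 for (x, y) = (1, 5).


x^2 - d*y^2
= 1^2 - 2*5^2
= 1 - 50
= -49

-49


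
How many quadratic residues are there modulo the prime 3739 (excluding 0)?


For prime p, the number of non-zero quadratic residues is (p-1)/2.
= (3739-1)/2
= 1869

1869


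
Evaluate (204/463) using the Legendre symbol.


p = 463 is prime, so compute (204/463) with the reciprocity algorithm (Jacobi-symbol steps: pull out 2s via (2/n), flip via reciprocity, reduce):
  pull out 2: (2/463) = +1  (since 463 mod 8 = 7)
  pull out 2: (2/463) = +1  (since 463 mod 8 = 7)
  reciprocity: (51/463) -> -(463/51)
  reduce: (4/51)
  pull out 2: (2/51) = -1  (since 51 mod 8 = 3)
  pull out 2: (2/51) = -1  (since 51 mod 8 = 3)
  (1/51) = 1
Product of signs = -1
(204/463) = -1

-1


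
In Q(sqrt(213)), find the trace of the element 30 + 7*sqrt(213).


Tr(a + b*sqrt(d)) = (a + b*sqrt(d)) + (a - b*sqrt(d)) = 2a
= 2 * (30)
= 60

60


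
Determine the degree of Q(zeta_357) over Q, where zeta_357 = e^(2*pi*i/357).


The degree equals Euler's totient phi(357).
357 = 3 * 7 * 17
phi(357) = 192

192


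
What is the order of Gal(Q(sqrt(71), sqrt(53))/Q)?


The 2 square roots of distinct primes are multiplicatively independent over Q,
so [K:Q] = 2^2 and Gal(K/Q) is isomorphic to (Z/2Z)^2.
|Gal| = 2^2 = 4

4


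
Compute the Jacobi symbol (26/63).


Compute (26/63) via quadratic reciprocity:
  pull out 2: (2/63) = +1  (since 63 mod 8 = 7)
  reciprocity: (13/63) -> +(63/13)
  reduce: (11/13)
  reciprocity: (11/13) -> +(13/11)
  reduce: (2/11)
  pull out 2: (2/11) = -1  (since 11 mod 8 = 3)
  (1/11) = 1
Product of signs = -1

-1


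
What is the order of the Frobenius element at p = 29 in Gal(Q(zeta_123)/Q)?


The Frobenius at p in Gal(Q(zeta_n)/Q) = (Z/nZ)* is the class of p, so its order is ord_123(29), the smallest k >= 1 with 29^k = 1 mod 123.
n = 123 = 3 * 41, phi(123) = 80; the order divides phi(n).
Divisors of 80: 1, 2, 4, 5, 8, 10, 16, 20, 40, 80
Repeated squaring mod 123: 29^1 = 29, 29^2 = 103, 29^4 = 31, 29^8 = 100, 29^16 = 37, 29^32 = 16, 29^64 = 10
Test divisors in increasing order:
  k=1: 29^1 = 29 mod 123
  k=2: 29^2 = 103 mod 123
  k=4: 29^4 = 31 mod 123
  k=5: 29^5 = 31 * 29 = 38 mod 123
  k=8: 29^8 = 100 mod 123
  k=10: 29^10 = 100 * 103 = 91 mod 123
  k=16: 29^16 = 37 mod 123
  k=20: 29^20 = 37 * 31 = 40 mod 123
  k=40: 29^40 = 16 * 100 = 1 mod 123  <- first divisor giving 1
Order = 40

40


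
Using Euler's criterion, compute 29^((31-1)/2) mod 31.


p = 31 is prime and the exponent is (p-1)/2 = 15, so by Euler's criterion 29^15 = (29/31) = +1 or -1 mod 31.
Compute by square-and-multiply:
  15 = 8 + 4 + 2 + 1 (binary 1111)
  Repeated squaring mod 31: 29^1 = 29, 29^2 = 4, 29^4 = 16, 29^8 = 8
  29^15 = 29^8 * 29^4 * 29^2 * 29^1 = 8 * 16 * 4 * 29 mod 31
    8 * 16 = 128 = 4 mod 31
    4 * 4 = 16 = 16 mod 31
    16 * 29 = 464 = 30 mod 31
  29^15 = 30 mod 31
Result 30 = p - 1 = -1 mod 31: 29 is a quadratic non-residue mod 31. As a residue in [0, p-1] the value is 30.
29^15 mod 31 = 30

30


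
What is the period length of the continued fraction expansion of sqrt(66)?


Run the CF algorithm for sqrt(66).
a_0 = floor(sqrt(66)) = 8; set m_0=0, q_0=1.
Recurrence: m' = q*a - m,  q' = (d - m'^2)/q,  a' = floor((a_0 + m')/q').
  step 1: m=8, q=2, a=8
  step 2: m=8, q=1, a=16
a_2 = 2*a_0 = 16, so the period closes here.
sqrt(66) = [8; 8, 16]
Period length = 2

2


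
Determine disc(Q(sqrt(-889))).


For K = Q(sqrt(d)) with d squarefree: disc(K) = d if d = 1 mod 4, and disc(K) = 4d if d = 2 or 3 mod 4.
Here d = -889, and d mod 4 = 3.
d = 3 mod 4, not 1 (O_K = Z[sqrt(d)]), so disc(K) = 4d = 4 * (-889) = -3556

-3556


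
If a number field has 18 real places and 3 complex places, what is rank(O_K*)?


By Dirichlet's unit theorem:
rank = r1 + r2 - 1
= 18 + 3 - 1
= 20

20


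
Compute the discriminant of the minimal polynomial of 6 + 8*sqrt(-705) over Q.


The element 6 + 8*sqrt(-705) has minimal polynomial:
x^2 - 12*x + 45156
Discriminant = (-12)^2 - 4*(45156)
= 144 - 180624
= -180480

-180480


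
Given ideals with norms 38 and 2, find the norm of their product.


N(IJ) = N(I) * N(J)
= 38 * 2
= 76

76


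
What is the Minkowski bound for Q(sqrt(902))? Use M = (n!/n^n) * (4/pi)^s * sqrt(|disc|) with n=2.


d = 902, d mod 4 = 2, so disc(K) = 4d = 3608; |disc(K)| = 3608
Real quadratic field, so n = 2, s = r2 = 0, r1 = 2
M = (n!/n^n) * (4/pi)^s * sqrt(|disc(K)|) = (2!/2^2) * (4/pi)^0 * sqrt(3608)
= 0.5 * 1.000000 * 60.066630
= 30.0333

30.0333


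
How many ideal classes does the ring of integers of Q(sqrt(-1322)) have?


K = Q(sqrt(-1322)). d mod 4 = 2, so D = disc(K) = 4d = -5288
h(K) equals the number of primitive reduced positive-definite forms (a, b, c) = a*x^2 + b*x*y + c*y^2 with b^2 - 4ac = D,
where reduced means |b| <= a <= c, with b >= 0 whenever |b| = a or a = c, and primitive means gcd(a, b, c) = 1.
Reduced forces 3a^2 <= |D| = 5288, so 1 <= a <= 41; b must have the parity of D, and c = (b^2 - D)/(4a) must be an integer >= a.
Enumerate a = 1..41, b in [-a, a]:
  a=1: (1, 0, 1322)  [1]
  a=2: (2, 0, 661)  [1]
  a=3: (3, -2, 441), (3, 2, 441)  [2]
  a=4..5: none
  a=6: (6, -4, 221), (6, 4, 221)  [2]
  a=7: (7, -2, 189), (7, 2, 189)  [2]
  a=8: none
  a=9: (9, -2, 147), (9, 2, 147)  [2]
  a=10: none
  a=11: (11, -6, 121), (11, 6, 121)  [2]
  a=12: none
  a=13: (13, -4, 102), (13, 4, 102)  [2]
  a=14: (14, -12, 97), (14, 12, 97)  [2]
  a=15..16: none
  a=17: (17, -4, 78), (17, 4, 78)  [2]
  a=18: (18, -16, 77), (18, 16, 77)  [2]
  a=19..20: none
  a=21: (21, -16, 66), (21, -2, 63), (21, 2, 63), (21, 16, 66)  [4]
  a=22: (22, -16, 63), (22, 16, 63)  [2]
  a=23: (23, -18, 61), (23, 18, 61)  [2]
  a=24..25: none
  a=26: (26, -4, 51), (26, 4, 51)  [2]
  a=27: (27, -2, 49), (27, 2, 49)  [2]
  a=28..32: none
  a=33: (33, -28, 46), (33, -16, 42), (33, 16, 42), (33, 28, 46)  [4]
  a=34: (34, -4, 39), (34, 4, 39)  [2]
  a=35..36: none
  a=37: (37, -22, 39), (37, 22, 39)  [2]
  a=38..40: none
  a=41: (41, -40, 42), (41, 40, 42)  [2]
Total reduced forms: 1 + 1 + 2 + 2 + 2 + 2 + 2 + 2 + 2 + 2 + 2 + 4 + 2 + 2 + 2 + 2 + 4 + 2 + 2 + 2 = 42
h = 42

42
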